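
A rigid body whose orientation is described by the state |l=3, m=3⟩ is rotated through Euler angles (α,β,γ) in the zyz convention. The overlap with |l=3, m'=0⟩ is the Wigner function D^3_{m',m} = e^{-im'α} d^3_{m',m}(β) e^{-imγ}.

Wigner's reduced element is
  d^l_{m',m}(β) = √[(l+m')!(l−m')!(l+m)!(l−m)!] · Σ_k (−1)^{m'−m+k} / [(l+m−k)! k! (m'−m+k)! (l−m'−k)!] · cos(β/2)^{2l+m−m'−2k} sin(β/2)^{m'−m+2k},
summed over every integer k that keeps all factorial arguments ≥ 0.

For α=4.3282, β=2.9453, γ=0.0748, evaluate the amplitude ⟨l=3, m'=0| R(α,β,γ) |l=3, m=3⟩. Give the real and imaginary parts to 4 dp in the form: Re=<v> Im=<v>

Re=0.0040 Im=-0.0009

Split into d^3_{0,3}(β=2.9453) × two z-phases.
c=cos(2.9453/2)=0.097989, s=sin(2.9453/2)=0.995188; N=√[6·6·720·1]=160.996894
k∈{3} keeps every argument non-negative
  k=3: (−1)^0·160.9969/(36)·0.0980^3·0.9952^3 = +0.004147
d^3_{0,3}(2.9453) = +0.004147
D = (+1.000000+0.000000i)·(+0.004147)·(+0.974928-0.222521i) = +0.004043-0.000923i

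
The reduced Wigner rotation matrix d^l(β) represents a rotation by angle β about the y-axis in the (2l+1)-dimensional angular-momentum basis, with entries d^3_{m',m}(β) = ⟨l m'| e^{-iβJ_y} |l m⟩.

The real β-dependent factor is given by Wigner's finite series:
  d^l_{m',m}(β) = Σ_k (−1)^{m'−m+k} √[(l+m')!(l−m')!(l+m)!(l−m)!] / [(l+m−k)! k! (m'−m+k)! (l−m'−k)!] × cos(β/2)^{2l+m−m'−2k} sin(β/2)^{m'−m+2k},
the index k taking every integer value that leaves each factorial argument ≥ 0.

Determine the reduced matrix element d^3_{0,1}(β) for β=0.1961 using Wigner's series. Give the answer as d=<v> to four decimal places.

d=0.3215

d^3_{0,1}(β=0.1961) via Wigner's sum:
With c≡cos(β/2)=0.995197 and s≡sin(β/2)=0.097893, N=[6·6·24·2]^{1/2}=41.569219
Admissible k: 1..3 (factorial args all ≥0)
  k=1: (−1)^0·41.5692/(12)·0.9952^5·0.0979^1 = +0.331045
  k=2: (−1)^1·41.5692/(4)·0.9952^3·0.0979^3 = -0.009609
  k=3: (−1)^2·41.5692/(12)·0.9952^1·0.0979^5 = +0.000031
d^3_{0,1}(0.1961) = +0.331045 -0.009609 +0.000031 = +0.321467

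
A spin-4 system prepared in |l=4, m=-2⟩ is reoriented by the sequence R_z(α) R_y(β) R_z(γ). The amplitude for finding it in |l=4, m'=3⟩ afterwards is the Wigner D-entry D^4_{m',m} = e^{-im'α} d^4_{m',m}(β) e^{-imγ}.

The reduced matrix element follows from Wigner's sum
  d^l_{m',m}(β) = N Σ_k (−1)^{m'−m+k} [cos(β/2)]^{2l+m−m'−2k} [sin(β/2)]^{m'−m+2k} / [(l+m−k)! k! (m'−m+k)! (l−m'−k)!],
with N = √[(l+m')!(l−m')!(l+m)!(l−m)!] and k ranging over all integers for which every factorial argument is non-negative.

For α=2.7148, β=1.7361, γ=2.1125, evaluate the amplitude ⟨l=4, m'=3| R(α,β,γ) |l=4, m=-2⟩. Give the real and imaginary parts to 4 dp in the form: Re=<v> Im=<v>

Re=0.2990 Im=-0.2945

First d^4_{3,-2}(β=1.7361), then the phase factors e^{-i(3)α} and e^{-i(-2)γ}:
With c≡cos(β/2)=0.646316 and s≡sin(β/2)=0.763070, N=[5040·1·2·720]^{1/2}=2693.993318
k: max(0,(-2)−(3))=0 … min(4+(-2),4−(3))=1
  k=0: (−1)^5·2693.9933/(240)·0.6463^3·0.7631^5 = -0.784046
  k=1: (−1)^6·2693.9933/(720)·0.6463^1·0.7631^7 = +0.364300
d^4_{3,-2}(1.7361) = -0.784046 +0.364300 = -0.419746
Attach z-rotation phases: D = e^{-i(3)(2.7148)}·(-0.419746)·e^{-i(-2)(2.1125)} = +0.299049-0.294543i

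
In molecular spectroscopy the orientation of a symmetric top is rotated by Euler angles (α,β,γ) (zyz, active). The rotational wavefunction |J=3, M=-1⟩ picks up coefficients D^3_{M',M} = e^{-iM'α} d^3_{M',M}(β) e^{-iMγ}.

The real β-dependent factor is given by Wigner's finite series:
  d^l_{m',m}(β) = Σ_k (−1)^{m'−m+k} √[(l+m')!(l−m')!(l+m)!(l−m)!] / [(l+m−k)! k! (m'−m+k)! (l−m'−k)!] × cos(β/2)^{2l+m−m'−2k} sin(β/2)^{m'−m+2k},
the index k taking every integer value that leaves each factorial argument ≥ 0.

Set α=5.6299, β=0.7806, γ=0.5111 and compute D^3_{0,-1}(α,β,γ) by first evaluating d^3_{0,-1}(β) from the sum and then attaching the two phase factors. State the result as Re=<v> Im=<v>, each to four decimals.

First d^3_{0,-1}(β=0.7806), then the phase factors e^{-i(0)α} and e^{-i(-1)γ}:
c=cos(0.7806/2)=0.924795, s=sin(0.7806/2)=0.380466; N=√[6·6·2·24]=41.569219
k: max(0,(-1)−(0))=0 … min(3+(-1),3−(0))=2
  k=0: (−1)^1·41.5692/(12)·0.9248^5·0.3805^1 = -0.891525
  k=1: (−1)^2·41.5692/(4)·0.9248^3·0.3805^3 = +0.452684
  k=2: (−1)^3·41.5692/(12)·0.9248^1·0.3805^5 = -0.025540
d^3_{0,-1}(0.7806) = -0.891525 +0.452684 -0.025540 = -0.464381
D = (+1.000000+0.000000i)·(-0.464381)·(+0.872207+0.489137i) = -0.405036-0.227146i

Re=-0.4050 Im=-0.2271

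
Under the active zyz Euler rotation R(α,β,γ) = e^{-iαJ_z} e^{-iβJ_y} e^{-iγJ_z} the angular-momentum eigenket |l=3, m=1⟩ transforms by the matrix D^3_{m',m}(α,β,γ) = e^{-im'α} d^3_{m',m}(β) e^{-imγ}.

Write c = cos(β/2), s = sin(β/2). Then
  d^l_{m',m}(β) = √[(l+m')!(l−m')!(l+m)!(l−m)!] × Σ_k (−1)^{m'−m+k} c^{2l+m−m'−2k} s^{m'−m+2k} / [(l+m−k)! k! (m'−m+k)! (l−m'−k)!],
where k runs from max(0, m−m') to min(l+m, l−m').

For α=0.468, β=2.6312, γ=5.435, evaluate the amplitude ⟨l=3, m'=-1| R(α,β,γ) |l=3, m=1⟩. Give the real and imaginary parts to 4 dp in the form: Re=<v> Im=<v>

Re=0.0999 Im=0.3839

D^3_{-1,1}(0.468,2.6312,5.435) = e^{-i·-1·0.468}·d^3_{-1,1}(2.6312)·e^{-i·1·5.435}. Compute d first:
Half-angle: c=0.252435, s=0.967614. N=√(2·24·24·2)=48.000000
k: max(0,(1)−(-1))=2 … min(3+(1),3−(-1))=4
  k=2: (−1)^0·48.0000/(8)·0.2524^4·0.9676^2 = +0.022812
  k=3: (−1)^1·48.0000/(6)·0.2524^2·0.9676^4 = -0.446888
  k=4: (−1)^2·48.0000/(48)·0.2524^0·0.9676^6 = +0.820752
d^3_{-1,1}(2.6312) = +0.022812 -0.446888 +0.820752 = +0.396676
D = (+0.892472+0.451102i)·(+0.396676)·(+0.661345+0.750082i) = +0.099910+0.383888i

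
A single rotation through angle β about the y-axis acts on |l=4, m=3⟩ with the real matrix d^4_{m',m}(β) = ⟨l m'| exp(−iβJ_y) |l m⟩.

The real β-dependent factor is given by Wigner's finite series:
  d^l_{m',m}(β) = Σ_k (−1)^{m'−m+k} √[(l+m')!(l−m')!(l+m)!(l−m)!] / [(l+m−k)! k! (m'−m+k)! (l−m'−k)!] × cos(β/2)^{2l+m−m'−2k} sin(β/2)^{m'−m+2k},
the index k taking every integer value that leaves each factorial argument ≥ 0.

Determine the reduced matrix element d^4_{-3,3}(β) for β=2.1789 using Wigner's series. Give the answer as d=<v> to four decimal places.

d^4_{-3,3}(β=2.1789) via Wigner's sum:
Half-angle: c=0.462973, s=0.886372. N=√(1·5040·5040·1)=5040.000000
The bounds max(0,m−m')=6 and min(l+m,l−m')=7 give 2 terms
  k=6: (−1)^0·5040.0000/(720)·0.4630^2·0.8864^6 = +0.727623
  k=7: (−1)^1·5040.0000/(5040)·0.4630^0·0.8864^8 = -0.381004
d^4_{-3,3}(2.1789) = +0.727623 -0.381004 = +0.346619

d=0.3466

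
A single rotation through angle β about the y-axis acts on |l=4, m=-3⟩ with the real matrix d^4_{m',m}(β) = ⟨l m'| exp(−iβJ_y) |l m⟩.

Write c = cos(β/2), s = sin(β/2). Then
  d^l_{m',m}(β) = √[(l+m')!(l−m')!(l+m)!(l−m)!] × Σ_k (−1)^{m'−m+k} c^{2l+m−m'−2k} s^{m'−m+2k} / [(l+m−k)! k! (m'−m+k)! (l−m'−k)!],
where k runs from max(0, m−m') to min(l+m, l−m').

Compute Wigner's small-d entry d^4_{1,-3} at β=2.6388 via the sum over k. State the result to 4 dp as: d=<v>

d=-0.3609

d^4_{1,-3}(β=2.6388) via Wigner's sum:
With c≡cos(β/2)=0.248757 and s≡sin(β/2)=0.968566, N=[120·6·1·5040]^{1/2}=1904.940944
Admissible k: 0..1 (factorial args all ≥0)
  k=0: (−1)^4·1904.9409/(144)·0.2488^4·0.9686^4 = +0.044579
  k=1: (−1)^5·1904.9409/(240)·0.2488^2·0.9686^6 = -0.405504
d^4_{1,-3}(2.6388) = +0.044579 -0.405504 = -0.360924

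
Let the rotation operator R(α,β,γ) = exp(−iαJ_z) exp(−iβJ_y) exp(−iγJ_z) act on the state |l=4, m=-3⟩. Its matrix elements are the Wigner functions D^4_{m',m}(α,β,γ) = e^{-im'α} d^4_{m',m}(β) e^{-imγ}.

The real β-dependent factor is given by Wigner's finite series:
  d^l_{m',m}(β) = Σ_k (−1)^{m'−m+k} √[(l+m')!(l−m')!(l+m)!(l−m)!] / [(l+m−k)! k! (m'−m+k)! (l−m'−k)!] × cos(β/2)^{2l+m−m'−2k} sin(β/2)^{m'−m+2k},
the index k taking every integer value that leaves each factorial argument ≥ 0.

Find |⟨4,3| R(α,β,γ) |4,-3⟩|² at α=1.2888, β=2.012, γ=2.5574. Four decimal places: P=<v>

P=0.2202

D^4_{3,-3}(1.2888,2.012,2.5574) = e^{-i·3·1.2888}·d^4_{3,-3}(2.012)·e^{-i·-3·2.5574}. Compute d first:
c=cos(2.012/2)=0.535244, s=sin(2.012/2)=0.844698; N=√[5040·1·1·5040]=5040.000000
The bounds max(0,m−m')=0 and min(l+m,l−m')=1 give 2 terms
  k=0: (−1)^6·5040.0000/(720)·0.5352^2·0.8447^6 = +0.728465
  k=1: (−1)^7·5040.0000/(5040)·0.5352^0·0.8447^8 = -0.259185
d^4_{3,-3}(2.012) = +0.728465 -0.259185 = +0.469280
|D^4_{3,-3}|² = |d^4_{3,-3}(β)|² = (+0.469280)² = 0.220224 (the z-rotation phases have unit modulus)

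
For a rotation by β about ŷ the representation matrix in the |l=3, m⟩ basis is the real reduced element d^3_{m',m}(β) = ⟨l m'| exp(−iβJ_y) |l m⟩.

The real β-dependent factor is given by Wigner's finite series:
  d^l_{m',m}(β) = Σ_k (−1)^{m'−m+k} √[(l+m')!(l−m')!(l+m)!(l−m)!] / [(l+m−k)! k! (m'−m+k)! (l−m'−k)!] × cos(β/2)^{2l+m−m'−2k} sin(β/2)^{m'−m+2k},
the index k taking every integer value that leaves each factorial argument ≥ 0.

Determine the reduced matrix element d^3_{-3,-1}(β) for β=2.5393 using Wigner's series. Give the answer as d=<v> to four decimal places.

d=0.0273

d^3_{-3,-1}(β=2.5393) via Wigner's sum:
With c≡cos(β/2)=0.296615 and s≡sin(β/2)=0.954997, N=[1·720·2·24]^{1/2}=185.903201
k∈{2} keeps every argument non-negative
  k=2: (−1)^0·185.9032/(48)·0.2966^4·0.9550^2 = +0.027342
d^3_{-3,-1}(2.5393) = +0.027342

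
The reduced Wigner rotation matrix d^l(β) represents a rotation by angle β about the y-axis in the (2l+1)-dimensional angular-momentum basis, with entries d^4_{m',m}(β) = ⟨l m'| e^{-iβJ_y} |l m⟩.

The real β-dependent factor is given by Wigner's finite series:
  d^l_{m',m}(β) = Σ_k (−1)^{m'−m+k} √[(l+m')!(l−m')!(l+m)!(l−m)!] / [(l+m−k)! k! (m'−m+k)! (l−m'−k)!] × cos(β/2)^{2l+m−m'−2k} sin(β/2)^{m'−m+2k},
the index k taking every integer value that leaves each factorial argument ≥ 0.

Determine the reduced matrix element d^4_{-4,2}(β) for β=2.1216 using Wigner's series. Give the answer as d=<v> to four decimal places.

d=0.5573

d^4_{-4,2}(β=2.1216) via Wigner's sum:
With c≡cos(β/2)=0.488174 and s≡sin(β/2)=0.872746, N=[1·40320·720·2]^{1/2}=7619.763776
The bounds max(0,m−m')=6 and min(l+m,l−m')=6 give 1 term
  k=6: (−1)^0·7619.7638/(1440)·0.4882^2·0.8727^6 = +0.557258
d^4_{-4,2}(2.1216) = +0.557258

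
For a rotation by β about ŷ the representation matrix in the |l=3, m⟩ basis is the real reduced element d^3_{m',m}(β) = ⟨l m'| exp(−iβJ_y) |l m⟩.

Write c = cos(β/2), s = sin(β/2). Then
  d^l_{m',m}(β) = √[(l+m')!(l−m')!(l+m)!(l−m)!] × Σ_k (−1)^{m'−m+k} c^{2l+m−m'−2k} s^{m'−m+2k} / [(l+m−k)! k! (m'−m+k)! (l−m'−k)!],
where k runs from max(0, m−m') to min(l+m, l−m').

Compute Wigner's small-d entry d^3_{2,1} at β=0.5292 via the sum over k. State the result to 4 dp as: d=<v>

d=-0.5911

d^3_{2,1}(β=0.5292) via Wigner's sum:
With c≡cos(β/2)=0.965197 and s≡sin(β/2)=0.261523, N=[120·1·24·2]^{1/2}=75.894664
The bounds max(0,m−m')=0 and min(l+m,l−m')=1 give 2 terms
  k=0: (−1)^1·75.8947/(24)·0.9652^5·0.2615^1 = -0.692772
  k=1: (−1)^2·75.8947/(12)·0.9652^3·0.2615^3 = +0.101721
d^3_{2,1}(0.5292) = -0.692772 +0.101721 = -0.591052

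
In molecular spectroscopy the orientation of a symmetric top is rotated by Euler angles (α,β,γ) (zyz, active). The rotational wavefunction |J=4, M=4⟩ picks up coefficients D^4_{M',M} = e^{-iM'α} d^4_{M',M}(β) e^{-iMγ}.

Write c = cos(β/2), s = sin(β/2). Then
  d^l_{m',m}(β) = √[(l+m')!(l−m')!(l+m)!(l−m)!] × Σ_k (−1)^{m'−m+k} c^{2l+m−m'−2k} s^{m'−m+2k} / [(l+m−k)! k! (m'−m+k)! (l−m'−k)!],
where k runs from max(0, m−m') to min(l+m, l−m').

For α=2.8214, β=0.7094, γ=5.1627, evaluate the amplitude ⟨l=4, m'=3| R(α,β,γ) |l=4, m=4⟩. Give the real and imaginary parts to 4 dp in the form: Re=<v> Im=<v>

D^4_{3,4}(2.8214,0.7094,5.1627) = e^{-i·3·2.8214}·d^4_{3,4}(0.7094)·e^{-i·4·5.1627}. Compute d first:
c=cos(0.7094/2)=0.937751, s=sin(0.7094/2)=0.347309; N=√[5040·1·40320·1]=14255.272709
k: max(0,(4)−(3))=1 … min(4+(4),4−(3))=1
  k=1: (−1)^0·14255.2727/(5040)·0.9378^7·0.3473^1 = +0.626431
d^4_{3,4}(0.7094) = +0.626431
Phases: e^{-i·(3)·2.8214}=-0.573046-0.819523i, e^{-i·(4)·5.1627}=-0.228413-0.973564i ⇒ D=-0.417808+0.466746i

Re=-0.4178 Im=0.4667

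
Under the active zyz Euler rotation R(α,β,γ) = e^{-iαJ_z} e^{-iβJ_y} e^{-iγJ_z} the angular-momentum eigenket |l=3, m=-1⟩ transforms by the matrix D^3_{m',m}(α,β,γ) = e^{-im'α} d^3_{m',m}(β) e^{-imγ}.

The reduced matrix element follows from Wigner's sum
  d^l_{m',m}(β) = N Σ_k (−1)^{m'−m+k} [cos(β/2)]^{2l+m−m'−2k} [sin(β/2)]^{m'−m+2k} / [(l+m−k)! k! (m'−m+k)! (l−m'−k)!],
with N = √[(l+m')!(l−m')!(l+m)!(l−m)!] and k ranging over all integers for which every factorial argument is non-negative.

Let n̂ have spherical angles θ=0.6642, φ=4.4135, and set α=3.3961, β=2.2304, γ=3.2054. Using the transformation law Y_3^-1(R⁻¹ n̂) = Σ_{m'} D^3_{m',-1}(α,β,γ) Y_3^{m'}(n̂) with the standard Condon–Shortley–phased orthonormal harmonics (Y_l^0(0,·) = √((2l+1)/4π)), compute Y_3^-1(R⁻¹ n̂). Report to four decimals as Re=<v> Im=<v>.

Re=-0.1888 Im=-0.1383

Need the full column D^3_{m',-1} for m'=−3..3 at α=3.3961, β=2.2304, γ=3.2054.
cos(β/2)=0.439998, sin(β/2)=0.897999
d^3_{-3,-1}: single k=2 term ⇒ +0.117058;  D = +0.079230+0.086169i
d^3_{-2,-1}: k∈[1..2] ⇒ +0.046830 -0.390130 = -0.343299;  D = +0.288500+0.186070i
d^3_{-1,-1}: k∈[0..2] ⇒ +0.007256 -0.241793 +0.755363 = +0.520826;  D = +0.494662+0.163001i
d^3_{0,-1}: k∈[0..2] ⇒ -0.051300 +0.641049 -0.890061 = -0.300313;  D = +0.299702+0.019149i
d^3_{1,-1}: k∈[0..2] ⇒ +0.181345 -1.007150 +0.524390 = -0.301415;  D = -0.295951+0.057132i
d^3_{2,-1}: k∈[0..1] ⇒ -0.390130 +0.812511 = +0.422382;  D = -0.381208+0.181897i
d^3_{3,-1}: single k=0 term ⇒ +0.487584;  D = +0.373015-0.314004i
Y_3^{m'}(θ=0.6642,φ=4.4135) and Σ D·Y over m':
  (+0.0792+0.0862i)·(+0.0764-0.0610i)  (+0.2885+0.1861i)·(-0.2528-0.1721i)  (+0.4947+0.1630i)·(-0.1232+0.3998i)  (+0.2997+0.0191i)·(+0.0294+0.0000i)  (-0.2960+0.0571i)·(+0.1232+0.3998i)  (-0.3812+0.1819i)·(-0.2528+0.1721i)  (+0.3730-0.3140i)·(-0.0764-0.0610i)
Y_3^-1(R⁻¹ n̂) = -0.188778-0.138326i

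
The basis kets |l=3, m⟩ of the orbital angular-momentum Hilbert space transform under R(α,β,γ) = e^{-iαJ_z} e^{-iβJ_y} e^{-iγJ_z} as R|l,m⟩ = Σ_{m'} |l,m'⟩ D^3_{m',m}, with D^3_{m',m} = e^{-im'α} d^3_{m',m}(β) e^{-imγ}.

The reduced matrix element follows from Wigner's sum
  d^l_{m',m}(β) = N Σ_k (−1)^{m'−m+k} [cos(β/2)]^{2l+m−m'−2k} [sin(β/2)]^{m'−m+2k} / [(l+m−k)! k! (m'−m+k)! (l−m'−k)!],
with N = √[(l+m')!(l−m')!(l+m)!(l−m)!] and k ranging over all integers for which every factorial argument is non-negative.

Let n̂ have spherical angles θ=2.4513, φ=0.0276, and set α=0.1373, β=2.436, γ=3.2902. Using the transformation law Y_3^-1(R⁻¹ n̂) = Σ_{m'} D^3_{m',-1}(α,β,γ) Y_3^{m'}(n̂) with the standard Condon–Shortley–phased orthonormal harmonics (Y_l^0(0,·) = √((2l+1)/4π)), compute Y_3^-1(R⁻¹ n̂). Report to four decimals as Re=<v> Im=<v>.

Re=-0.0099 Im=-0.0920

Need the full column D^3_{m',-1} for m'=−3..3 at α=0.1373, β=2.436, γ=3.2902.
cos(β/2)=0.345523, sin(β/2)=0.938410
d^3_{-3,-1}: single k=2 term ⇒ +0.048612;  D = -0.041173-0.025843i
d^3_{-2,-1}: k∈[1..2] ⇒ +0.014614 -0.215596 = -0.200981;  D = +0.183250+0.082540i
d^3_{-1,-1}: k∈[0..2] ⇒ +0.001702 -0.100412 +0.555491 = +0.456780;  D = -0.438238-0.128825i
d^3_{0,-1}: k∈[0..2] ⇒ -0.016009 +0.354260 -0.871027 = -0.532776;  D = +0.526904+0.078883i
d^3_{1,-1}: k∈[0..2] ⇒ +0.075309 -0.740654 +0.682899 = +0.017553;  D = -0.017552-0.000198i
d^3_{2,-1}: k∈[0..1] ⇒ -0.215596 +0.795135 = +0.579539;  D = -0.574946+0.072825i
d^3_{3,-1}: single k=0 term ⇒ +0.358568;  D = -0.346211+0.093321i
Y_3^{m'}(θ=2.4513,φ=0.0276) and Σ D·Y over m':
  (-0.0412-0.0258i)·(+0.1074-0.0089i)  (+0.1833+0.0825i)·(-0.3190+0.0176i)  (-0.4382-0.1288i)·(+0.4058-0.0112i)  (+0.5269+0.0789i)·(+0.0079+0.0000i)  (-0.0176-0.0002i)·(-0.4058-0.0112i)  (-0.5749+0.0728i)·(-0.3190-0.0176i)  (-0.3462+0.0933i)·(-0.1074-0.0089i)
Y_3^-1(R⁻¹ n̂) = -0.009877-0.092011i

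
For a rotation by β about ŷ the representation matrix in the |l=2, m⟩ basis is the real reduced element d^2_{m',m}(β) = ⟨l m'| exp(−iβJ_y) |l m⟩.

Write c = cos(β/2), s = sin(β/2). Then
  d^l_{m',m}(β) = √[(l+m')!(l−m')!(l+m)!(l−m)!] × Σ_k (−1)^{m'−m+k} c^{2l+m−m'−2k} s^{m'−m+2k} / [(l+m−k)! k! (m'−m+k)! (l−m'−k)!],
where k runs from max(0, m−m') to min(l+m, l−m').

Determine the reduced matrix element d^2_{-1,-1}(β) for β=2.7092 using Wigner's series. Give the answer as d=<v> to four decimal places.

d=-0.1296

d^2_{-1,-1}(β=2.7092) via Wigner's sum:
c=cos(2.7092/2)=0.214516, s=sin(2.7092/2)=0.976720; N=√[1·6·1·6]=6.000000
The bounds max(0,m−m')=0 and min(l+m,l−m')=1 give 2 terms
  k=0: (−1)^0·6.0000/(6)·0.2145^4·0.9767^0 = +0.002118
  k=1: (−1)^1·6.0000/(2)·0.2145^2·0.9767^2 = -0.131699
d^2_{-1,-1}(2.7092) = +0.002118 -0.131699 = -0.129581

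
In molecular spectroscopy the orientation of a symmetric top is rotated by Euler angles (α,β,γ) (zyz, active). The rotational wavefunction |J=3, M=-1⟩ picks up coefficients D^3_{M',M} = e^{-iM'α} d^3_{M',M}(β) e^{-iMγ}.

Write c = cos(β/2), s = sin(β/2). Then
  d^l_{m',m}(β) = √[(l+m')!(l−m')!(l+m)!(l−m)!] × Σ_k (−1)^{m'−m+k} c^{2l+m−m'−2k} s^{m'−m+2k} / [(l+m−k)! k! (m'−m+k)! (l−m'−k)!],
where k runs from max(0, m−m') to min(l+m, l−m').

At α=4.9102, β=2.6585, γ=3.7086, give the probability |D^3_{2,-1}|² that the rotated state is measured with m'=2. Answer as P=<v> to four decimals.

D^3_{2,-1}(4.9102,2.6585,3.7086) = e^{-i·2·4.9102}·d^3_{2,-1}(2.6585)·e^{-i·-1·3.7086}. Compute d first:
With c≡cos(β/2)=0.239204 and s≡sin(β/2)=0.970969, N=[120·1·2·24]^{1/2}=75.894664
k∈{0,1} keeps every argument non-negative
  k=0: (−1)^3·75.8947/(12)·0.2392^3·0.9710^3 = -0.079242
  k=1: (−1)^4·75.8947/(24)·0.2392^1·0.9710^5 = +0.652825
d^3_{2,-1}(2.6585) = -0.079242 +0.652825 = +0.573583
|D^3_{2,-1}|² = |d^3_{2,-1}(β)|² = (+0.573583)² = 0.328997 (the z-rotation phases have unit modulus)

P=0.3290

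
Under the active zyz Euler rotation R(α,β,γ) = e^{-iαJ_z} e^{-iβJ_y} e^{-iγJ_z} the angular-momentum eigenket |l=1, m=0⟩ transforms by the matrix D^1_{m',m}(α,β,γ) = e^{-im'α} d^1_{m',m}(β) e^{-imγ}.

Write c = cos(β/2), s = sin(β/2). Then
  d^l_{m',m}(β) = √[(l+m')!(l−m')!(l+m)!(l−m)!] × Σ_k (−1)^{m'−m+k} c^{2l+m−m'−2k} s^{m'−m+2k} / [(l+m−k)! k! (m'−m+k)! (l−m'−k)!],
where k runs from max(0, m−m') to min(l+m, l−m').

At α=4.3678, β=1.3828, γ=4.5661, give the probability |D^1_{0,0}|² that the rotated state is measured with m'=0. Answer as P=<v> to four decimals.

P=0.0349

Split into d^1_{0,0}(β=1.3828) × two z-phases.
Half-angle: c=0.770354, s=0.637616. N=√(1·1·1·1)=1.000000
The bounds max(0,m−m')=0 and min(l+m,l−m')=1 give 2 terms
  k=0: (−1)^0·1.0000/(1)·0.7704^2·0.6376^0 = +0.593445
  k=1: (−1)^1·1.0000/(1)·0.7704^0·0.6376^2 = -0.406555
d^1_{0,0}(1.3828) = +0.593445 -0.406555 = +0.186891
|D^1_{0,0}|² = |d^1_{0,0}(β)|² = (+0.186891)² = 0.034928 (the z-rotation phases have unit modulus)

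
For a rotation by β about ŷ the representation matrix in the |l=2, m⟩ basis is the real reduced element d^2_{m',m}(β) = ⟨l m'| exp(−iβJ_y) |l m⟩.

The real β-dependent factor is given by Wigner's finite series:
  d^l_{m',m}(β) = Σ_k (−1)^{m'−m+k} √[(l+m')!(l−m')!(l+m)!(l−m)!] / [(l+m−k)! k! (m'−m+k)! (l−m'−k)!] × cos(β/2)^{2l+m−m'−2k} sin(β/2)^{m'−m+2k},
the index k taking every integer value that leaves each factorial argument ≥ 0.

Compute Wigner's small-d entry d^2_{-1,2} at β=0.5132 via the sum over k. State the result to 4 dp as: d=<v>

d^2_{-1,2}(β=0.5132) via Wigner's sum:
With c≡cos(β/2)=0.967258 and s≡sin(β/2)=0.253793, N=[1·6·24·1]^{1/2}=12.000000
Admissible k: 3..3 (factorial args all ≥0)
  k=3: (−1)^0·12.0000/(6)·0.9673^1·0.2538^3 = +0.031624
d^2_{-1,2}(0.5132) = +0.031624

d=0.0316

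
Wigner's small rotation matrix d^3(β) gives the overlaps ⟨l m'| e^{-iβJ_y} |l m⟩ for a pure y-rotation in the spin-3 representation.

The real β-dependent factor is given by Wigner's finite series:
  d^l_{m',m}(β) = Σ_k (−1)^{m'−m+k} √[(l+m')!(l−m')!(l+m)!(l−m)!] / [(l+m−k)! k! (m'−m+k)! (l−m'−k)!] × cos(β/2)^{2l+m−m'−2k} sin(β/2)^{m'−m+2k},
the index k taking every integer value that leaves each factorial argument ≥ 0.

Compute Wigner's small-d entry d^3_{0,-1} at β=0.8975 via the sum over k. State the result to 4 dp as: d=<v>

d^3_{0,-1}(β=0.8975) via Wigner's sum:
With c≡cos(β/2)=0.900990 and s≡sin(β/2)=0.433840, N=[6·6·2·24]^{1/2}=41.569219
k∈{0,1,2} keeps every argument non-negative
  k=0: (−1)^1·41.5692/(12)·0.9010^5·0.4338^1 = -0.892319
  k=1: (−1)^2·41.5692/(4)·0.9010^3·0.4338^3 = +0.620668
  k=2: (−1)^3·41.5692/(12)·0.9010^1·0.4338^5 = -0.047969
d^3_{0,-1}(0.8975) = -0.892319 +0.620668 -0.047969 = -0.319619

d=-0.3196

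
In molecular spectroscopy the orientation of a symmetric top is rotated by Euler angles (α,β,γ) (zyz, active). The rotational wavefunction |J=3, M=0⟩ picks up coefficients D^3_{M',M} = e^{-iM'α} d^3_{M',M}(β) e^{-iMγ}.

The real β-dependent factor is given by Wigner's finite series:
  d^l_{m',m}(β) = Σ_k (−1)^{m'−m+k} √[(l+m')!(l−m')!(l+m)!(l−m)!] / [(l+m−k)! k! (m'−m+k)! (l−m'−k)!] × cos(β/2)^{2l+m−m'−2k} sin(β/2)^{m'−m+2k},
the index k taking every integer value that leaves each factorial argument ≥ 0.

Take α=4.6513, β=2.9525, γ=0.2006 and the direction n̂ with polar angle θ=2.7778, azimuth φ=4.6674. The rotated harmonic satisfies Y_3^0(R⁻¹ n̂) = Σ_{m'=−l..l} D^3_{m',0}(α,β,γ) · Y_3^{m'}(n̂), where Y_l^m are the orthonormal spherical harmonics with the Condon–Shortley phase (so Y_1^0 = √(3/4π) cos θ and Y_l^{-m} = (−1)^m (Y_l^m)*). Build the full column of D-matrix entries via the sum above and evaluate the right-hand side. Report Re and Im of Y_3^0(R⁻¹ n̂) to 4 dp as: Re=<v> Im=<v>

Re=0.6794 Im=0.0000

Need the full column D^3_{m',0} for m'=−3..3 at α=4.6513, β=2.9525, γ=0.2006.
cos(β/2)=0.094406, sin(β/2)=0.995534
d^3_{-3,0}: single k=3 term ⇒ +0.003713;  D = +0.000677+0.003650i
d^3_{-2,0}: k∈[2..3] ⇒ +0.000431 -0.047949 = -0.047518;  D = +0.047164-0.005791i
d^3_{-1,0}: k∈[1..3] ⇒ +0.000026 -0.008627 +0.319792 = +0.311191;  D = -0.018999-0.310611i
d^3_{0,0}: k∈[0..3] ⇒ +0.000001 -0.000709 +0.078788 -0.973500 = -0.895420;  D = -0.895420+0.000000i
d^3_{1,0}: k∈[0..2] ⇒ -0.000026 +0.008627 -0.319792 = -0.311191;  D = +0.018999-0.310611i
d^3_{2,0}: k∈[0..1] ⇒ +0.000431 -0.047949 = -0.047518;  D = +0.047164+0.005791i
d^3_{3,0}: single k=0 term ⇒ -0.003713;  D = -0.000677+0.003650i
Y_3^{m'}(θ=2.7778,φ=4.6674) and Σ D·Y over m':
  (+0.0007+0.0037i)·(+0.0025-0.0186i)  (+0.0472-0.0058i)·(+0.1204+0.0109i)  (-0.0190-0.3106i)·(-0.0174+0.3868i)  (-0.8954+0.0000i)·(-0.4767+0.0000i)  (+0.0190-0.3106i)·(+0.0174+0.3868i)  (+0.0472+0.0058i)·(+0.1204-0.0109i)  (-0.0007+0.0037i)·(-0.0025-0.0186i)
Y_3^0(R⁻¹ n̂) = +0.679443+0.000000i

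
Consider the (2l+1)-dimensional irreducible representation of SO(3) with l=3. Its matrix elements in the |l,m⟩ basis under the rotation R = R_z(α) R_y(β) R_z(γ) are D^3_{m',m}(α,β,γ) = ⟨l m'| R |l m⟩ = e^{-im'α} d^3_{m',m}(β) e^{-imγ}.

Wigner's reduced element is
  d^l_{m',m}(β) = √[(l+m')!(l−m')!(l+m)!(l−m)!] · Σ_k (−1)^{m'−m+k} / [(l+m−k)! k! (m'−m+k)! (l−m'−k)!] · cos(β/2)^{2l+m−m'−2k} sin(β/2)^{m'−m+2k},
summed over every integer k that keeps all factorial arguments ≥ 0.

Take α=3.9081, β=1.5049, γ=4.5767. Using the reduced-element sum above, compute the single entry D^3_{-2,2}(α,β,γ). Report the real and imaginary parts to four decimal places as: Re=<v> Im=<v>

Re=0.1110 Im=-0.4664

Split into d^3_{-2,2}(β=1.5049) × two z-phases.
c=cos(1.5049/2)=0.730017, s=sin(1.5049/2)=0.683429; N=√[1·120·120·1]=120.000000
Admissible k: 4..5 (factorial args all ≥0)
  k=4: (−1)^0·120.0000/(24)·0.7300^2·0.6834^4 = +0.581313
  k=5: (−1)^1·120.0000/(120)·0.7300^0·0.6834^6 = -0.101897
d^3_{-2,2}(1.5049) = +0.581313 -0.101897 = +0.479416
Attach z-rotation phases: D = e^{-i(-2)(3.9081)}·(+0.479416)·e^{-i(2)(4.5767)} = +0.110974-0.466395i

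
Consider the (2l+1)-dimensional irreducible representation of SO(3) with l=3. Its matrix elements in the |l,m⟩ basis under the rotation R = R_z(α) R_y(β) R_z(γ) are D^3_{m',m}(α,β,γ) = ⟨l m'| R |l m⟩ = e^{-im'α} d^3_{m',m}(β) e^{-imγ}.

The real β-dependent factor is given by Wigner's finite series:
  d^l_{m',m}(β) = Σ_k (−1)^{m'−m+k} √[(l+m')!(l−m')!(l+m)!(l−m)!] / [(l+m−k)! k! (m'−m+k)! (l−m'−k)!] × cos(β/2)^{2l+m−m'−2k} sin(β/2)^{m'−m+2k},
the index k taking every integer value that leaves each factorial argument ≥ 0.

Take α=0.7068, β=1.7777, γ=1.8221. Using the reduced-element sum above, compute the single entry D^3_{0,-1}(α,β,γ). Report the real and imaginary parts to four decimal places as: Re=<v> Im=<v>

Split into d^3_{0,-1}(β=1.7777) × two z-phases.
c=cos(1.7777/2)=0.630305, s=sin(1.7777/2)=0.776347; N=√[6·6·2·24]=41.569219
k∈{0,1,2} keeps every argument non-negative
  k=0: (−1)^1·41.5692/(12)·0.6303^5·0.7763^1 = -0.267548
  k=1: (−1)^2·41.5692/(4)·0.6303^3·0.7763^3 = +1.217679
  k=2: (−1)^3·41.5692/(12)·0.6303^1·0.7763^5 = -0.615775
d^3_{0,-1}(1.7777) = -0.267548 +1.217679 -0.615775 = +0.334357
Attach z-rotation phases: D = e^{-i(0)(0.7068)}·(+0.334357)·e^{-i(-1)(1.8221)} = -0.083143+0.323854i

Re=-0.0831 Im=0.3239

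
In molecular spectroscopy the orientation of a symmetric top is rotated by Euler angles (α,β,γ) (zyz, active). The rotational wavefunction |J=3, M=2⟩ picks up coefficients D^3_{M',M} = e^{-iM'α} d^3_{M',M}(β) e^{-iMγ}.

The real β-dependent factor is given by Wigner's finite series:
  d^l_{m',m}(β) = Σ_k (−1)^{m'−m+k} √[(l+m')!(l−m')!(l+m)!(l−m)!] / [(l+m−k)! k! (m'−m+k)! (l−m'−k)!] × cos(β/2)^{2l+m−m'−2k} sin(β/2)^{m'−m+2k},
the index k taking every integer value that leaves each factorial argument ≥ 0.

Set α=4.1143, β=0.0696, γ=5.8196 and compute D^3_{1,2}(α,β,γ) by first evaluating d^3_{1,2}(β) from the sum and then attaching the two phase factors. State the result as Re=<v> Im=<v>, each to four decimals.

Re=-0.1093 Im=0.0050

Split into d^3_{1,2}(β=0.0696) × two z-phases.
c=cos(0.0696/2)=0.999395, s=sin(0.0696/2)=0.034793; N=√[24·2·120·1]=75.894664
k∈{1,2} keeps every argument non-negative
  k=1: (−1)^0·75.8947/(24)·0.9994^5·0.0348^1 = +0.109692
  k=2: (−1)^1·75.8947/(12)·0.9994^3·0.0348^3 = -0.000266
d^3_{1,2}(0.0696) = +0.109692 -0.000266 = +0.109426
Attach z-rotation phases: D = e^{-i(1)(4.1143)}·(+0.109426)·e^{-i(2)(5.8196)} = -0.109313+0.004981i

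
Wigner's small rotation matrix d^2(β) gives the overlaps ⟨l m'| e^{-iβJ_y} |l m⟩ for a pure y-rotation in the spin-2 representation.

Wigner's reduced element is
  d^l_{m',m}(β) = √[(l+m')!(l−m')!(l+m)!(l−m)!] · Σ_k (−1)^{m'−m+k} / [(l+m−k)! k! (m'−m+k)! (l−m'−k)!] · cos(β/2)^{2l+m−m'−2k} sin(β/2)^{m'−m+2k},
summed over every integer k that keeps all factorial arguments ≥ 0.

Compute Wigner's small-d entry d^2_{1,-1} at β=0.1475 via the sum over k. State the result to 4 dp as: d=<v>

d=0.0162

d^2_{1,-1}(β=0.1475) via Wigner's sum:
c=cos(0.1475/2)=0.997282, s=sin(0.1475/2)=0.073683; N=√[6·1·1·6]=6.000000
k: max(0,(-1)−(1))=0 … min(2+(-1),2−(1))=1
  k=0: (−1)^2·6.0000/(2)·0.9973^2·0.0737^2 = +0.016199
  k=1: (−1)^3·6.0000/(6)·0.9973^0·0.0737^4 = -0.000029
d^2_{1,-1}(0.1475) = +0.016199 -0.000029 = +0.016170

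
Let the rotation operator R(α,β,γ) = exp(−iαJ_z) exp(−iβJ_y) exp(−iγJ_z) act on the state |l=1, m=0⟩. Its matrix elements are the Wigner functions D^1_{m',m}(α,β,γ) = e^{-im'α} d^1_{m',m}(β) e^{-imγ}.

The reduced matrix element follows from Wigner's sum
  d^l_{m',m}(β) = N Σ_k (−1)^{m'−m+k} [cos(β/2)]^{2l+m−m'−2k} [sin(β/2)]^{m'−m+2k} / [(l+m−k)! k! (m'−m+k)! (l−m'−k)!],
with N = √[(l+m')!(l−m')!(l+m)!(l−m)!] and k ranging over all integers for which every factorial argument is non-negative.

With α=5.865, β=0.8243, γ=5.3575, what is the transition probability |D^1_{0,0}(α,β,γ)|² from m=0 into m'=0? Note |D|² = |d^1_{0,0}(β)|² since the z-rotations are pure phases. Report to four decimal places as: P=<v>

P=0.4611

D^1_{0,0}(5.865,0.8243,5.3575) = e^{-i·0·5.865}·d^1_{0,0}(0.8243)·e^{-i·0·5.3575}. Compute d first:
c=cos(0.8243/2)=0.916262, s=sin(0.8243/2)=0.400580; N=√[1·1·1·1]=1.000000
The bounds max(0,m−m')=0 and min(l+m,l−m')=1 give 2 terms
  k=0: (−1)^0·1.0000/(1)·0.9163^2·0.4006^0 = +0.839535
  k=1: (−1)^1·1.0000/(1)·0.9163^0·0.4006^2 = -0.160465
d^1_{0,0}(0.8243) = +0.839535 -0.160465 = +0.679071
|D^1_{0,0}|² = |d^1_{0,0}(β)|² = (+0.679071)² = 0.461137 (the z-rotation phases have unit modulus)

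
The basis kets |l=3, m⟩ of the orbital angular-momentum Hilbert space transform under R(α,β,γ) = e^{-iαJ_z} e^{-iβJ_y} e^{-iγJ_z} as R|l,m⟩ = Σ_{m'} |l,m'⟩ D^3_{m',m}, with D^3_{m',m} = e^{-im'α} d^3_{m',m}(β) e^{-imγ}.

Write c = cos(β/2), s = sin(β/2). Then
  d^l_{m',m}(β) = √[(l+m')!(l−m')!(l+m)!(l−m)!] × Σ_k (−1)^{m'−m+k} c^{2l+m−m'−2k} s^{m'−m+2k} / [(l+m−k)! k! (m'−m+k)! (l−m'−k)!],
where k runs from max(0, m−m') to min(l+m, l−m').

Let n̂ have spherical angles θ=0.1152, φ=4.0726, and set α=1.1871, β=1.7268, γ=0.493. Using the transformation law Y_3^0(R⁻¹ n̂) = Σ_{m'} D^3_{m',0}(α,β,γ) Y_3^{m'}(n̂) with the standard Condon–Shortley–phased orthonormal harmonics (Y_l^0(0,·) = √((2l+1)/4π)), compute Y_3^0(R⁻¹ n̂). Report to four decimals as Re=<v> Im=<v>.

Need the full column D^3_{m',0} for m'=−3..3 at α=1.1871, β=1.7268, γ=0.493.
cos(β/2)=0.649857, sin(β/2)=0.760056
d^3_{-3,0}: single k=3 term ⇒ +0.538897;  D = -0.492125-0.219597i
d^3_{-2,0}: k∈[2..3] ⇒ +0.564318 -0.771933 = -0.207616;  D = +0.149426-0.144139i
d^3_{-1,0}: k∈[1..3] ⇒ +0.305159 -1.252284 +0.571002 = -0.376124;  D = -0.140802-0.348775i
d^3_{0,0}: k∈[0..3] ⇒ +0.075319 -0.927269 +1.268416 -0.192786 = +0.223681;  D = +0.223681+0.000000i
d^3_{1,0}: k∈[0..2] ⇒ -0.305159 +1.252284 -0.571002 = +0.376124;  D = +0.140802-0.348775i
d^3_{2,0}: k∈[0..1] ⇒ +0.564318 -0.771933 = -0.207616;  D = +0.149426+0.144139i
d^3_{3,0}: single k=0 term ⇒ -0.538897;  D = +0.492125-0.219597i
Y_3^{m'}(θ=0.1152,φ=4.0726) and Σ D·Y over m':
  (-0.4921-0.2196i)·(+0.0006+0.0002i)  (+0.1494-0.1441i)·(-0.0039-0.0128i)  (-0.1408-0.3488i)·(-0.0872+0.1172i)  (+0.2237+0.0000i)·(+0.7169+0.0000i)  (+0.1408-0.3488i)·(+0.0872+0.1172i)  (+0.1494+0.1441i)·(-0.0039+0.0128i)  (+0.4921-0.2196i)·(-0.0006+0.0002i)
Y_3^0(R⁻¹ n̂) = +0.261361+0.000000i

Re=0.2614 Im=0.0000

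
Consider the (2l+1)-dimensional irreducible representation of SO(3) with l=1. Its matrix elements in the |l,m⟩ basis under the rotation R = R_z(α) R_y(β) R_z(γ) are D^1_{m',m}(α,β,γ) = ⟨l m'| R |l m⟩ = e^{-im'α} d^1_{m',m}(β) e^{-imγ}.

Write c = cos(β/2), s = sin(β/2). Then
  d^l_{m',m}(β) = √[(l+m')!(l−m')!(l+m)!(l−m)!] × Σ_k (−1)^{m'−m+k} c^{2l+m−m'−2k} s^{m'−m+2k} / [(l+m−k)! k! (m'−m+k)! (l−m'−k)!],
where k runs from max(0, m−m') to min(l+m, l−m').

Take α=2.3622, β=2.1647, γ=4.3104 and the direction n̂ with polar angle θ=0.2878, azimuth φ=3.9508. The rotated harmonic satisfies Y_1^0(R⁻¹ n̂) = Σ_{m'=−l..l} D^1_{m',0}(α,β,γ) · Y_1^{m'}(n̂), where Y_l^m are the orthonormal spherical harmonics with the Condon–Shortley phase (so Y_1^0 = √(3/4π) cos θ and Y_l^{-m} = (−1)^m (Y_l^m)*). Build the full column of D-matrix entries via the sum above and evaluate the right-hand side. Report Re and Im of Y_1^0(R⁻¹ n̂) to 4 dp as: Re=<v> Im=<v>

Re=-0.2642 Im=0.0000

Need the full column D^1_{m',0} for m'=−1..1 at α=2.3622, β=2.1647, γ=4.3104.
cos(β/2)=0.469254, sin(β/2)=0.883063
d^1_{-1,0}: single k=1 term ⇒ +0.586024;  D = -0.416862+0.411885i
d^1_{0,0}: k∈[0..1] ⇒ +0.220200 -0.779800 = -0.559600;  D = -0.559600+0.000000i
d^1_{1,0}: single k=0 term ⇒ -0.586024;  D = +0.416862+0.411885i
Y_1^{m'}(θ=0.2878,φ=3.9508) and Σ D·Y over m':
  (-0.4169+0.4119i)·(-0.0677+0.0710i)  (-0.5596+0.0000i)·(+0.4685+0.0000i)  (+0.4169+0.4119i)·(+0.0677+0.0710i)
Y_1^0(R⁻¹ n̂) = -0.264223+0.000000i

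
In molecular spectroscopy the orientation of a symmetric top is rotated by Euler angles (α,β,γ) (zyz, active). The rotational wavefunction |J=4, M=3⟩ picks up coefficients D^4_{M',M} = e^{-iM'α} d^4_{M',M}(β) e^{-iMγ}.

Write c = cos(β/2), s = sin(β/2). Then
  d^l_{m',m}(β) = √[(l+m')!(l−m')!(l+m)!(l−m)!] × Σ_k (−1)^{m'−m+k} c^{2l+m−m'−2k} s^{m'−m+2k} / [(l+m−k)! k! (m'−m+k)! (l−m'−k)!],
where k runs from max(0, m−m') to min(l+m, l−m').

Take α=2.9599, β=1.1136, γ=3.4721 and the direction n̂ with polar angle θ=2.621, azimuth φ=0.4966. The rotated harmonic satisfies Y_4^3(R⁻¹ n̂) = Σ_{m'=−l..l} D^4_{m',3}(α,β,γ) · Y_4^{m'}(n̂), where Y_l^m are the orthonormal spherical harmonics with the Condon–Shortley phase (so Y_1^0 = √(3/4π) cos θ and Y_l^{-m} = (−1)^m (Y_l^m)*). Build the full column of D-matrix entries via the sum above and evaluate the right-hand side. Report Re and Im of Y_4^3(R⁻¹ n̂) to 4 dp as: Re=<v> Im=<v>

Re=0.2177 Im=0.1934

Need the full column D^4_{m',3} for m'=−4..4 at α=2.9599, β=1.1136, γ=3.4721.
cos(β/2)=0.848951, sin(β/2)=0.528472
d^4_{-4,3}: single k=7 term ⇒ +0.027643;  D = +0.004062+0.027343i
d^4_{-3,3}: k∈[6..7] ⇒ +0.109900 -0.006084 = +0.103816;  D = +0.003549-0.103755i
d^4_{-2,3}: k∈[5..6] ⇒ +0.283102 -0.036568 = +0.246534;  D = -0.052812+0.240811i
d^4_{-1,3}: k∈[4..5] ⇒ +0.535966 -0.124614 = +0.411352;  D = +0.159271-0.379266i
d^4_{0,3}: k∈[3..4] ⇒ +0.770092 -0.298416 = +0.471676;  D = -0.258203+0.394727i
d^4_{1,3}: k∈[2..3] ⇒ +0.829868 -0.535966 = +0.293902;  D = +0.202681-0.212835i
d^4_{2,3}: k∈[1..2] ⇒ +0.628439 -0.730573 = -0.102135;  D = +0.082640-0.060018i
d^4_{3,3}: k∈[0..1] ⇒ +0.269811 -0.731875 = -0.462064;  D = -0.416776+0.199501i
d^4_{4,3}: single k=0 term ⇒ -0.475055;  D = +0.458503-0.124307i
Y_4^{m'}(θ=2.621,φ=0.4966) and Σ D·Y over m':
  (+0.0041+0.0273i)·(-0.0109-0.0248i)  (+0.0035-0.1038i)·(-0.0108+0.1332i)  (-0.0528+0.2408i)·(+0.1929-0.2959i)  (+0.1593-0.3793i)·(-0.4071+0.2206i)  (-0.2582+0.3947i)·(+0.0260+0.0000i)  (+0.2027-0.2128i)·(+0.4071+0.2206i)  (+0.0826-0.0600i)·(+0.1929+0.2959i)  (-0.4168+0.1995i)·(+0.0108+0.1332i)  (+0.4585-0.1243i)·(-0.0109+0.0248i)
Y_4^3(R⁻¹ n̂) = +0.217750+0.193403i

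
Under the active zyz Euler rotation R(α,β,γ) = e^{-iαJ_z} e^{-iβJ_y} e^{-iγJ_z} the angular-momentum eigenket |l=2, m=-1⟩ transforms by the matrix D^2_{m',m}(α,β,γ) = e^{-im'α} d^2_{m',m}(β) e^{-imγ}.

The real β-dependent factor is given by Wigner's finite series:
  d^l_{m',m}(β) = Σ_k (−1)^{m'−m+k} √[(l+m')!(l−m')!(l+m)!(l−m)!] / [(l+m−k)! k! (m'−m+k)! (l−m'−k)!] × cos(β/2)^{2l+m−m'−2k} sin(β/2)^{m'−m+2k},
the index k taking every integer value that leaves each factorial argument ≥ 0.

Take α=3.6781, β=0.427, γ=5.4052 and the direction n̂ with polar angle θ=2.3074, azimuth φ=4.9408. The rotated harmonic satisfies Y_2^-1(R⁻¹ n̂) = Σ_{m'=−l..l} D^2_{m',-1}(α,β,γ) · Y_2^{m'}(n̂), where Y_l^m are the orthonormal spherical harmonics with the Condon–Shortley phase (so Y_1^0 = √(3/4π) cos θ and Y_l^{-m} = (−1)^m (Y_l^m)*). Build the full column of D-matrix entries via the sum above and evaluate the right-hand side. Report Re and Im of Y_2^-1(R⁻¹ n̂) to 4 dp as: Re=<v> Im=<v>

Need the full column D^2_{m',-1} for m'=−2..2 at α=3.6781, β=0.427, γ=5.4052.
cos(β/2)=0.977295, sin(β/2)=0.211882
d^2_{-2,-1}: single k=1 term ⇒ +0.395550;  D = +0.388051+0.076656i
d^2_{-1,-1}: k∈[0..1] ⇒ +0.912228 -0.128635 = +0.783593;  D = -0.738348+0.262410i
d^2_{0,-1}: k∈[0..1] ⇒ -0.484447 +0.022771 = -0.461676;  D = -0.294874+0.355239i
d^2_{1,-1}: k∈[0..1] ⇒ +0.128635 -0.002015 = +0.126620;  D = -0.019711+0.125076i
d^2_{2,-1}: single k=0 term ⇒ -0.018592;  D = +0.006900+0.017265i
Y_2^{m'}(θ=2.3074,φ=4.9408) and Σ D·Y over m':
  (+0.3881+0.0767i)·(-0.1902+0.0935i)  (-0.7383+0.2624i)·(-0.0870-0.3745i)  (-0.2949+0.3552i)·(+0.1116+0.0000i)  (-0.0197+0.1251i)·(+0.0870-0.3745i)  (+0.0069+0.0173i)·(-0.1902-0.0935i)
Y_2^-1(R⁻¹ n̂) = +0.094062+0.329316i

Re=0.0941 Im=0.3293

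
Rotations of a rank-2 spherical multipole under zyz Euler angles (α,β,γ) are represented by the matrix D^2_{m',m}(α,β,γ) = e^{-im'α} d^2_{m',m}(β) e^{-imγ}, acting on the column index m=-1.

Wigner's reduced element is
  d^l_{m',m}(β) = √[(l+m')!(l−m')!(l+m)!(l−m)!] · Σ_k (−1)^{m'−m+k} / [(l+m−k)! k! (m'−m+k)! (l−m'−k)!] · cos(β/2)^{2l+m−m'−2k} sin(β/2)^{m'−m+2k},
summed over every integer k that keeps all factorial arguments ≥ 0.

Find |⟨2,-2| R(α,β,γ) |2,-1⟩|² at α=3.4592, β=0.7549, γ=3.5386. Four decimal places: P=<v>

P=0.3506

D^2_{-2,-1}(3.4592,0.7549,3.5386) = e^{-i·-2·3.4592}·d^2_{-2,-1}(0.7549)·e^{-i·-1·3.5386}. Compute d first:
With c≡cos(β/2)=0.929607 and s≡sin(β/2)=0.368551, N=[1·24·1·6]^{1/2}=12.000000
k∈{1} keeps every argument non-negative
  k=1: (−1)^0·12.0000/(6)·0.9296^3·0.3686^1 = +0.592143
d^2_{-2,-1}(0.7549) = +0.592143
|D^2_{-2,-1}|² = |d^2_{-2,-1}(β)|² = (+0.592143)² = 0.350633 (the z-rotation phases have unit modulus)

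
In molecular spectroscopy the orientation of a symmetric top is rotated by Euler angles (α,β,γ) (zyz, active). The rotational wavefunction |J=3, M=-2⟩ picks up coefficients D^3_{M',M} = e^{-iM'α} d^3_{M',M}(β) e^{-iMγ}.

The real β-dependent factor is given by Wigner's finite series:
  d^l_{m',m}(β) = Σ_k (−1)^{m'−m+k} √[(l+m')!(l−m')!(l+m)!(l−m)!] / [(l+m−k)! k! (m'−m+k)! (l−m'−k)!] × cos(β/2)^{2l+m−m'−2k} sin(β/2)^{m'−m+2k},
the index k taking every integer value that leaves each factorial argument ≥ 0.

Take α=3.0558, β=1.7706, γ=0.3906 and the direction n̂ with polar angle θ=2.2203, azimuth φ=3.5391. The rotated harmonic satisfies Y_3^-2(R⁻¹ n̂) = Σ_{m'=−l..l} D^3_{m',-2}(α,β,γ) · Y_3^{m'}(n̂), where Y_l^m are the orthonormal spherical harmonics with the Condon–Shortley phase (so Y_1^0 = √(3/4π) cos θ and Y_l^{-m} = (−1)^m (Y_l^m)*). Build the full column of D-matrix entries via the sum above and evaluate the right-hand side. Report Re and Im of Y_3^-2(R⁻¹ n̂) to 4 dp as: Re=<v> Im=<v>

Re=0.2357 Im=-0.1576

Need the full column D^3_{m',-2} for m'=−3..3 at α=3.0558, β=1.7706, γ=0.3906.
cos(β/2)=0.633057, sin(β/2)=0.774105
d^3_{-3,-2}: single k=1 term ⇒ +0.192793;  D = -0.166942-0.096434i
d^3_{-2,-2}: k∈[0..1] ⇒ +0.064366 -0.481218 = -0.416852;  D = -0.341764-0.238669i
d^3_{-1,-2}: k∈[0..1] ⇒ -0.248894 +0.744318 = +0.495424;  D = -0.380383-0.317417i
d^3_{0,-2}: k∈[0..1] ⇒ +0.527148 -0.788217 = -0.261070;  D = -0.185377-0.183827i
d^3_{1,-2}: k∈[0..1] ⇒ -0.744318 +0.556471 = -0.187848;  D = +0.121560+0.143212i
d^3_{2,-2}: k∈[0..1] ⇒ +0.719541 -0.215179 = +0.504362;  D = +0.292235+0.411072i
d^3_{3,-2}: single k=0 term ⇒ -0.431040;  D = +0.218730+0.371420i
Y_3^{m'}(θ=2.2203,φ=3.5391) and Σ D·Y over m':
  (-0.1669-0.0964i)·(-0.0778+0.1958i)  (-0.3418-0.2387i)·(-0.2745+0.2798i)  (-0.3804-0.3174i)·(-0.1967+0.0826i)  (-0.1854-0.1838i)·(+0.2643+0.0000i)  (+0.1216+0.1432i)·(+0.1967+0.0826i)  (+0.2922+0.4111i)·(-0.2745-0.2798i)  (+0.2187+0.3714i)·(+0.0778+0.1958i)
Y_3^-2(R⁻¹ n̂) = +0.235704-0.157554i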